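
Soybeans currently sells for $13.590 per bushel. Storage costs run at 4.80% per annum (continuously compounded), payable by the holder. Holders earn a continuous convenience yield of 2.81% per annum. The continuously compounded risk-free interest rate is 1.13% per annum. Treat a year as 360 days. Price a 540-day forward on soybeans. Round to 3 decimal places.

Net carry = r + u − y = 0.0113 + 0.0480 − 0.0281 = 0.0312
F = S·e^((r+u−y)T) = 13.590 · e^(0.0312 × 540/360) = 13.590 · e^0.046800
= 13.590 × 1.047912 = $14.241 per bushel

$14.241 per bushel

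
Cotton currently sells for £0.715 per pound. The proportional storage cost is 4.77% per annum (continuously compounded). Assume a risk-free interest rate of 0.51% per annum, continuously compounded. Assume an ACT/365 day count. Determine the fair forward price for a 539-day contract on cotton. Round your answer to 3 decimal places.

Net carry = r + u − y = 0.0051 + 0.0477 − 0.0000 = 0.0528
F = S·e^((r+u−y)T) = 0.715 · e^(0.0528 × 539/365) = 0.715 · e^0.077970
= 0.715 × 1.081090 = £0.773 per pound

£0.773 per pound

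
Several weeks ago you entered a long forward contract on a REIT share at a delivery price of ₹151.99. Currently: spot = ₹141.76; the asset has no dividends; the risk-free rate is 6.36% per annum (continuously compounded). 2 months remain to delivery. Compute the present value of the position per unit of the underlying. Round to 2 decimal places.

-₹8.63

Current fair forward for the remaining 2 months: F = S·e^(r·T), r = 0.0636
F = 141.76 · e^(0.0636 × 2/12) = 141.76 × 1.010656 = 143.2706
Value of long forward = (F − K)·e^(−rT) = (143.2706 − 151.99) · e^(−0.0636·2/12)
= -8.7194 × 0.989456 = -8.63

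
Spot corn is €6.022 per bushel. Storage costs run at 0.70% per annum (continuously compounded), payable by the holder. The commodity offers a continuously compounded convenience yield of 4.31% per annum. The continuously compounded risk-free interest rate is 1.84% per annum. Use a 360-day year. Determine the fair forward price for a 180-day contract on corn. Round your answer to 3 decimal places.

Net carry = r + u − y = 0.0184 + 0.0070 − 0.0431 = -0.0177
F = S·e^((r+u−y)T) = 6.022 · e^(-0.0177 × 180/360) = 6.022 · e^-0.008850
= 6.022 × 0.991189 = €5.969 per bushel

€5.969 per bushel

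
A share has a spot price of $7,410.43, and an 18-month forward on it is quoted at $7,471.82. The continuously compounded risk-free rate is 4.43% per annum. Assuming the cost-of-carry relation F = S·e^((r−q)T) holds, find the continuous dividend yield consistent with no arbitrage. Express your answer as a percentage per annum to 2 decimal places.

From F = S·e^((r−q)T): (r − q) = ln(F/S)/T
ln(7471.82/7410.43) = ln(1.008284) = 0.008250
(r − q) = 0.008250 / (18/12) = 0.005500
q = r − ln(F/S)/T = 0.0443 − 0.005500 = 0.038800
q = 3.88%

3.88%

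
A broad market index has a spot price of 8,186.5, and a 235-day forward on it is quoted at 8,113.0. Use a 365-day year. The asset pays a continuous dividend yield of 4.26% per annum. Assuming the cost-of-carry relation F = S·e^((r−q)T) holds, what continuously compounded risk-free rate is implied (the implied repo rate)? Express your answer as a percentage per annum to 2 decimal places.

From F = S·e^((r−q)T): (r − q) = ln(F/S)/T
ln(8113.0/8186.5) = ln(0.991022) = -0.009019
(r − q) = -0.009019 / (235/365) = -0.014008
r = ln(F/S)/T + q = -0.014008 + 0.0426 = 0.028592
r = 2.86%

2.86%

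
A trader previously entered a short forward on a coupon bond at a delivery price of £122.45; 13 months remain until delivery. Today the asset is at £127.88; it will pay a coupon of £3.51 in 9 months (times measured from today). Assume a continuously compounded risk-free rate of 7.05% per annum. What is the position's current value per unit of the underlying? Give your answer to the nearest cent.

-£11.10

PV(remaining coupons) I = 3.51·e^(−0.0705·9/12) = 3.3292
Current forward F = (S − I)·e^(rT) = (127.88 − 3.3292)·e^(0.0705·13/12) = 124.5508 × 1.079367 = 134.4360
Value (long) = (F − K)·e^(−rT) = (134.4360 − 122.45) × 0.926469 = 11.1047
Short position value = −(long value) = -£11.10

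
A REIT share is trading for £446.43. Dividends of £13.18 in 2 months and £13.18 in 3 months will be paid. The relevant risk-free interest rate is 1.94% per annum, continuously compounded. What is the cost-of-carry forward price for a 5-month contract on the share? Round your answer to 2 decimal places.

PV(dividends) I = 13.18·e^(−0.0194·2/12) + 13.18·e^(−0.0194·3/12)
I = 13.1375 + 13.1162 = 26.2537
F = (S − I)·e^(rT) = (446.43 − 26.2537) · e^(0.0194·5/12)
= 420.1763 · e^0.008083 = 420.1763 × 1.008116 = £423.59

£423.59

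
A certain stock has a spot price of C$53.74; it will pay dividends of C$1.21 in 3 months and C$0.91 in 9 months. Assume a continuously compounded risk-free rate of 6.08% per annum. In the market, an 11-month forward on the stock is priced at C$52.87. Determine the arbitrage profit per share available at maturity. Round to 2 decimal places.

C$1.77 per share

PV(dividends) I = 1.21·e^(−0.0608·3/12) + 0.91·e^(−0.0608·9/12) = 2.0612
Fair forward F* = (S − I)·e^(rT) = (53.74 − 2.0612)·e^0.055733 = 51.6788 × 1.057315 = 54.6408
Market C$52.87 < fair 54.6408: forward underpriced → reverse cash-and-carry (short the stock, invest proceeds at r, pay the dividends, go long the forward).
Profit at T = |F_mkt − F*| = |52.87 − 54.6408| = C$1.77 per share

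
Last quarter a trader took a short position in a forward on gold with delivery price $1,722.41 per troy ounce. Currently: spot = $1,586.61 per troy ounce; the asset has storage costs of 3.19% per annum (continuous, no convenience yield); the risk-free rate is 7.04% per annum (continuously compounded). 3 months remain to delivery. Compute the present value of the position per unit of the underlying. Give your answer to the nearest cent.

Current fair forward for the remaining 3 months: F = S·e^((r + u)·T), (r + u) = 0.0704 + 0.0319 = 0.1023
F = 1586.61 · e^(0.1023 × 3/12) = 1586.61 × 1.02590485 = 1627.7109
Value of long forward = (F − K)·e^(−rT) = (1627.7109 − 1722.41) · e^(−0.0704·3/12)
= -94.6991 × 0.98255398 = -93.05
Short position value = −(long value) = $93.05

$93.05 per troy ounce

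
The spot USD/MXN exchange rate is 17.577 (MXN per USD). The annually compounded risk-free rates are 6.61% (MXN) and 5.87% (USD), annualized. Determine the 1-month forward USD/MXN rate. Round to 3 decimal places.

By covered interest parity, F = S · (1+r_MXN)^T / (1+r_USD)^T
= 17.577 × 1.005348 / 1.004765 = 17.577 × 1.000580
F = 17.587 MXN per USD

17.587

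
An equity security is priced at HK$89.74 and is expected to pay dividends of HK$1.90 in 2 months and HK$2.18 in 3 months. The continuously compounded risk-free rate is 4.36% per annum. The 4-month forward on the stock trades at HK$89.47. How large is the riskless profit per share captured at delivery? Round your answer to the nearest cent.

PV(dividends) I = 1.90·e^(−0.0436·2/12) + 2.18·e^(−0.0436·3/12) = 4.0426
Fair forward F* = (S − I)·e^(rT) = (89.74 − 4.0426)·e^0.014533 = 85.6974 × 1.014639 = 86.9519
Market HK$89.47 > fair 86.9519: forward overpriced → cash-and-carry (borrow at r, buy the stock and collect the dividends, short the forward).
Profit at T = |F_mkt − F*| = |89.47 − 86.9519| = HK$2.52 per share

HK$2.52 per share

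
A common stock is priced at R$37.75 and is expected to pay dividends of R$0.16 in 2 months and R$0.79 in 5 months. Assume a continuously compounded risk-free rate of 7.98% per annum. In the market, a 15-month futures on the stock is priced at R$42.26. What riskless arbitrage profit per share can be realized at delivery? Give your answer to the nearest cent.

R$1.57 per share

PV(dividends) I = 0.16·e^(−0.0798·2/12) + 0.79·e^(−0.0798·5/12) = 0.9221
Fair futures F* = (S − I)·e^(rT) = (37.75 − 0.9221)·e^0.099750 = 36.8279 × 1.104895 = 40.6910
Market R$42.26 > fair 40.6910: forward overpriced → cash-and-carry (borrow at r, buy the stock and collect the dividends, short the forward).
Profit at T = |F_mkt − F*| = |42.26 − 40.6910| = R$1.57 per share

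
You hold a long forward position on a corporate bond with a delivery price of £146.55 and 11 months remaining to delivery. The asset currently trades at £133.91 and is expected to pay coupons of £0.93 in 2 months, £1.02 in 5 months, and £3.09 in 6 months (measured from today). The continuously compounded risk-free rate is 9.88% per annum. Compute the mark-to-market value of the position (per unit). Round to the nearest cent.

-£4.79

PV(remaining coupons) I = 0.93·e^(−0.0988·2/12) + 1.02·e^(−0.0988·5/12) + 3.09·e^(−0.0988·6/12) = 4.8347
Current forward F = (S − I)·e^(rT) = (133.91 − 4.8347)·e^(0.0988·11/12) = 129.0753 × 1.094794 = 141.3109
Value (long) = (F − K)·e^(−rT) = (141.3109 − 146.55) × 0.913413 = -4.7855
Value = -£4.79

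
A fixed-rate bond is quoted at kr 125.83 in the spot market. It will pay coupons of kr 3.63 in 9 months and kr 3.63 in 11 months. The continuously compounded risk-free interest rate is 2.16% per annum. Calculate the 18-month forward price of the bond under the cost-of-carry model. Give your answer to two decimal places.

PV(coupons) I = 3.63·e^(−0.0216·9/12) + 3.63·e^(−0.0216·11/12)
I = 3.5717 + 3.5588 = 7.1305
F = (S − I)·e^(rT) = (125.83 − 7.1305) · e^(0.0216·18/12)
= 118.6995 · e^0.032400 = 118.6995 × 1.032931 = kr 122.61

kr 122.61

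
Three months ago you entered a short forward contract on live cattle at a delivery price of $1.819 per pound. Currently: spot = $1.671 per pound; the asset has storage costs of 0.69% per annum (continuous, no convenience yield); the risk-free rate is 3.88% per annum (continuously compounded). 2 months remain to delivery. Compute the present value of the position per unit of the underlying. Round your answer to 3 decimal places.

Current fair forward for the remaining 2 months: F = S·e^((r + u)·T), (r + u) = 0.0388 + 0.0069 = 0.0457
F = 1.671 · e^(0.0457 × 2/12) = 1.671 × 1.007646 = 1.6838
Value of long forward = (F − K)·e^(−rT) = (1.6838 − 1.819) · e^(−0.0388·2/12)
= -0.1352 × 0.993554 = -0.134
Short position value = −(long value) = $0.134

$0.134 per pound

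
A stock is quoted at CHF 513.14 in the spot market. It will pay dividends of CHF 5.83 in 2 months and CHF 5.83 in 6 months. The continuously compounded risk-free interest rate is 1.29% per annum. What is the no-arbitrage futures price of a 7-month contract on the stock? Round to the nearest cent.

CHF 505.32

PV(dividends) I = 5.83·e^(−0.0129·2/12) + 5.83·e^(−0.0129·6/12)
I = 5.8175 + 5.7925 = 11.6100
F = (S − I)·e^(rT) = (513.14 − 11.6100) · e^(0.0129·7/12)
= 501.5300 · e^0.007525 = 501.5300 × 1.007553 = CHF 505.32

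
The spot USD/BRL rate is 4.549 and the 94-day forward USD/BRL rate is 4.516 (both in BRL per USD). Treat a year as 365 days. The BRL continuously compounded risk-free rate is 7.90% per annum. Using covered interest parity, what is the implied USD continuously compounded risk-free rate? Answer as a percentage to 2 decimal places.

10.73%

F = S·e^((r_BRL − r_USD)T) ⇒ r_USD = r_BRL − ln(F/S)/T
ln(4.516/4.549) = -0.007281; /(94/365) = -0.028272
r_USD = 0.0790 + 0.028272 = 0.107272
r_USD = 10.73%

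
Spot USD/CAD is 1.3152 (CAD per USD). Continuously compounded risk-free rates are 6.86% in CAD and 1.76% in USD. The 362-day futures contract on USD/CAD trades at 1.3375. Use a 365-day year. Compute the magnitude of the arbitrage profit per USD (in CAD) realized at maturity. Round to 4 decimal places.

Fair futures: F* = S·e^(carry·T), with carry = (r_CAD − r_USD) = 0.0686 − 0.0176 = 0.0510
F* = 1.3152 · e^(0.0510 × 362/365) = 1.3152 · e^0.050581 = 1.3152 × 1.051882 = 1.3834
Market 1.3375 < fair 1.3834: forward underpriced → reverse cash-and-carry (short spot, go long the forward).
At maturity, profit = |F_mkt − F*| = |1.3375 − 1.3834| = 0.0459 per USD (in CAD)

0.0459 per USD (in CAD)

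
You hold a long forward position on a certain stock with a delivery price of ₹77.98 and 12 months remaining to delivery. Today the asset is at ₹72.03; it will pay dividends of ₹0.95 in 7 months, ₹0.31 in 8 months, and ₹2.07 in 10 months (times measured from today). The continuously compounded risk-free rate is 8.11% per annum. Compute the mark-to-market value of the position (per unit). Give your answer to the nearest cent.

-₹3.01

PV(remaining dividends) I = 0.95·e^(−0.0811·7/12) + 0.31·e^(−0.0811·8/12) + 2.07·e^(−0.0811·10/12) = 3.1345
Current forward F = (S − I)·e^(rT) = (72.03 − 3.1345)·e^(0.0811·12/12) = 68.8955 × 1.084479 = 74.7157
Value (long) = (F − K)·e^(−rT) = (74.7157 − 77.98) × 0.922101 = -3.0100
Value = -₹3.01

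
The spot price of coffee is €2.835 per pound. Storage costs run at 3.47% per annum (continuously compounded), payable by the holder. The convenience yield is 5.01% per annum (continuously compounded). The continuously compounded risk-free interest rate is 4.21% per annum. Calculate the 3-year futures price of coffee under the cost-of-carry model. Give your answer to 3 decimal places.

Net carry = r + u − y = 0.0421 + 0.0347 − 0.0501 = 0.0267
F = S·e^((r+u−y)T) = 2.835 · e^(0.0267 × 3) = 2.835 · e^0.080100
= 2.835 × 1.083395 = €3.071 per pound

€3.071 per pound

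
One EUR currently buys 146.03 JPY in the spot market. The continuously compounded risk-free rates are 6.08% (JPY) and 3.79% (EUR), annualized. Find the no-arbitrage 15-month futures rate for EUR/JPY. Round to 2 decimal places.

150.27

F = S·e^((r_JPY − r_EUR)T) = 146.03 · e^((0.0608 − 0.0379) × 15/12)
= 146.03 · e^0.028625 = 146.03 × 1.029039
F = 150.27 JPY per EUR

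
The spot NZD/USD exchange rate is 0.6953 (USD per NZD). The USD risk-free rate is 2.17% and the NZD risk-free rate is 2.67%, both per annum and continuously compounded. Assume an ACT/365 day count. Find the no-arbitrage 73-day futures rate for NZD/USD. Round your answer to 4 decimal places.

F = S·e^((r_USD − r_NZD)T) = 0.6953 · e^((0.0217 − 0.0267) × 73/365)
= 0.6953 · e^-0.001000 = 0.6953 × 0.999000
F = 0.6946 USD per NZD

0.6946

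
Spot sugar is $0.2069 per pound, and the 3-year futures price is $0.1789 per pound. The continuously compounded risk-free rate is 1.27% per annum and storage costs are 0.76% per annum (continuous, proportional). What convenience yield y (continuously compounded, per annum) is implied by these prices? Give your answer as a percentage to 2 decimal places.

F = S·e^((r+u−y)T) ⇒ (r+u−y) = ln(F/S)/T
ln(0.1789/0.2069) = -0.145409; /T ⇒ -0.048470
y = r + u − ln(F/S)/T = 0.0127 + 0.0076 + 0.048470 = 0.068770
y = 6.88%

6.88%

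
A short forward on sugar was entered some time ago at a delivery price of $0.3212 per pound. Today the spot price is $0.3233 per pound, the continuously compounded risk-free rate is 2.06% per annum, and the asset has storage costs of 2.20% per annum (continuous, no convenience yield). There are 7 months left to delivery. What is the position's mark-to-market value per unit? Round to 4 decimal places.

Current fair forward for the remaining 7 months: F = S·e^((r + u)·T), (r + u) = 0.0206 + 0.0220 = 0.0426
F = 0.3233 · e^(0.0426 × 7/12) = 0.3233 × 1.025161 = 0.3314
Value of long forward = (F − K)·e^(−rT) = (0.3314 − 0.3212) · e^(−0.0206·7/12)
= 0.0102 × 0.988055 = 0.0101
Short position value = −(long value) = -$0.0101

-$0.0101 per pound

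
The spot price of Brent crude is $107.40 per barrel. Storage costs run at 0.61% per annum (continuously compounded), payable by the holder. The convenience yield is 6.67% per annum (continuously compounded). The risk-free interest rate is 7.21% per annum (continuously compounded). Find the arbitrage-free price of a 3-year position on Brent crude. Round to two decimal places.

$111.17 per barrel

Net carry = r + u − y = 0.0721 + 0.0061 − 0.0667 = 0.0115
F = S·e^((r+u−y)T) = 107.40 · e^(0.0115 × 3) = 107.40 · e^0.034500
= 107.40 × 1.035102 = $111.17 per barrel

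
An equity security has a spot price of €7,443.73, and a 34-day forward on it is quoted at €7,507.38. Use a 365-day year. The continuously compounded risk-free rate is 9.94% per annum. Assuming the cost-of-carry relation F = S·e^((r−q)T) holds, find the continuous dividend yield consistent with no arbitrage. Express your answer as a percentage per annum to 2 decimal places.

From F = S·e^((r−q)T): (r − q) = ln(F/S)/T
ln(7507.38/7443.73) = ln(1.008551) = 0.008515
(r − q) = 0.008515 / (34/365) = 0.091411
q = r − ln(F/S)/T = 0.0994 − 0.091411 = 0.007989
q = 0.80%

0.80%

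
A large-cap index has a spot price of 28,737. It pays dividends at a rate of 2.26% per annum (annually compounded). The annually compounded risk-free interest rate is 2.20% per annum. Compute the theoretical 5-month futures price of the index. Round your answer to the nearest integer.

F = S · (1+r)^T / (1+q)^T
= 28737 × 1.009109 / 1.009355 = 28737 × 0.999756
F = 28,730

28,730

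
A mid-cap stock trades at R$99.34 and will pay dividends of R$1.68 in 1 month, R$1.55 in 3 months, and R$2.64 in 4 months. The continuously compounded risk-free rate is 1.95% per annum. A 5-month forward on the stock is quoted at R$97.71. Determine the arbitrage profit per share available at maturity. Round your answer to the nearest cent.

PV(dividends) I = 1.68·e^(−0.0195·1/12) + 1.55·e^(−0.0195·3/12) + 2.64·e^(−0.0195·4/12) = 5.8426
Fair forward F* = (S − I)·e^(rT) = (99.34 − 5.8426)·e^0.008125 = 93.4974 × 1.008158 = 94.2602
Market R$97.71 > fair 94.2602: forward overpriced → cash-and-carry (borrow at r, buy the stock and collect the dividends, short the forward).
Profit at T = |F_mkt − F*| = |97.71 − 94.2602| = R$3.45 per share

R$3.45 per share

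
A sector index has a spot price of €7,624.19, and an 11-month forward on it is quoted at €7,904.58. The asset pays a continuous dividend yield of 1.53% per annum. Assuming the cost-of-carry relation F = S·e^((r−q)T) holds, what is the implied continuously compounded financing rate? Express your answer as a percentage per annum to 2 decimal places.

From F = S·e^((r−q)T): (r − q) = ln(F/S)/T
ln(7904.58/7624.19) = ln(1.036776) = 0.036116
(r − q) = 0.036116 / (11/12) = 0.039399
r = ln(F/S)/T + q = 0.039399 + 0.0153 = 0.054699
r = 5.47%

5.47%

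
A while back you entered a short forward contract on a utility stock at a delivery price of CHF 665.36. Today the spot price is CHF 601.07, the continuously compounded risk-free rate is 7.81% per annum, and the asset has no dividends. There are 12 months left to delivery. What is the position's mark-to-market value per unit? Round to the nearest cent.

Current fair forward for the remaining 12 months: F = S·e^(r·T), r = 0.0781
F = 601.07 · e^(0.0781 × 12/12) = 601.07 × 1.081231 = 649.8955
Value of long forward = (F − K)·e^(−rT) = (649.8955 − 665.36) · e^(−0.0781·12/12)
= -15.4645 × 0.924872 = -14.30
Short position value = −(long value) = CHF 14.30

CHF 14.30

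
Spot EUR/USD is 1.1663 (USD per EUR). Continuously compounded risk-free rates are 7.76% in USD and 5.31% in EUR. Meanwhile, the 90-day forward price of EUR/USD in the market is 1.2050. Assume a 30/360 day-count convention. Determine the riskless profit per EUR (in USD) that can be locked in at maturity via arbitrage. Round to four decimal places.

0.0315 per EUR (in USD)

Fair forward: F* = S·e^(carry·T), with carry = (r_USD − r_EUR) = 0.0776 − 0.0531 = 0.0245
F* = 1.1663 · e^(0.0245 × 90/360) = 1.1663 · e^0.006125 = 1.1663 × 1.006144 = 1.1735
Market 1.2050 > fair 1.1735: forward overpriced → cash-and-carry (buy spot, short the forward).
At maturity, profit = |F_mkt − F*| = |1.2050 − 1.1735| = 0.0315 per EUR (in USD)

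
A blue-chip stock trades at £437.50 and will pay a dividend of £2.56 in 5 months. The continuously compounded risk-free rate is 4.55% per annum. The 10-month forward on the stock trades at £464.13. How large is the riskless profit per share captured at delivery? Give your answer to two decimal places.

£12.33 per share

PV(dividends) I = 2.56·e^(−0.0455·5/12) = 2.5119
Fair forward F* = (S − I)·e^(rT) = (437.50 − 2.5119)·e^0.037917 = 434.9881 × 1.038645 = 451.7982
Market £464.13 > fair 451.7982: forward overpriced → cash-and-carry (borrow at r, buy the stock and collect the dividends, short the forward).
Profit at T = |F_mkt − F*| = |464.13 − 451.7982| = £12.33 per share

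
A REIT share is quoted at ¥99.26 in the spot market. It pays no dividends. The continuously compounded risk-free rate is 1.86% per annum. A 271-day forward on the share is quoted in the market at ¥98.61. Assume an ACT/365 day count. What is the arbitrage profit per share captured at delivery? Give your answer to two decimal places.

¥2.03 per share

Fair forward: F* = S·e^(carry·T), with carry = r = 0.0186
F* = 99.26 · e^(0.0186 × 271/365) = 99.26 · e^0.013810 = 99.26 × 1.013906 = ¥100.6403
Market ¥98.61 < fair ¥100.6403: forward underpriced → reverse cash-and-carry (short spot, go long the forward).
At maturity, profit = |F_mkt − F*| = |98.61 − 100.6403| = ¥2.03 per share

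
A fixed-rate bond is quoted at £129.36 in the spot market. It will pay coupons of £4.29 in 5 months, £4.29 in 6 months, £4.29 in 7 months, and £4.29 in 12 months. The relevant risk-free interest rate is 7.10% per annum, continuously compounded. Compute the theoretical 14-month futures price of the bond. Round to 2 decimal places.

£122.70

PV(coupons) I = 4.29·e^(−0.0710·5/12) + 4.29·e^(−0.0710·6/12) + 4.29·e^(−0.0710·7/12) + 4.29·e^(−0.0710·12/12)
I = 4.1649 + 4.1404 + 4.1160 + 3.9960 = 16.4173
F = (S − I)·e^(rT) = (129.36 − 16.4173) · e^(0.0710·14/12)
= 112.9427 · e^0.082833 = 112.9427 × 1.086360 = £122.70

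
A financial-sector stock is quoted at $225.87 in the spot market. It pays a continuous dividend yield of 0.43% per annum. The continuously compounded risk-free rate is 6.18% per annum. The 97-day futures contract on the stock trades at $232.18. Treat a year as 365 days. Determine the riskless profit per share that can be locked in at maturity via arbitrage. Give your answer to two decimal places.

$2.83 per share

Fair futures: F* = S·e^(carry·T), with carry = (r − q) = 0.0618 − 0.0043 = 0.0575
F* = 225.87 · e^(0.0575 × 97/365) = 225.87 · e^0.015281 = 225.87 × 1.015398 = $229.3479
Market $232.18 > fair $229.3479: forward overpriced → cash-and-carry (buy spot, short the forward).
At maturity, profit = |F_mkt − F*| = |232.18 − 229.3479| = $2.83 per share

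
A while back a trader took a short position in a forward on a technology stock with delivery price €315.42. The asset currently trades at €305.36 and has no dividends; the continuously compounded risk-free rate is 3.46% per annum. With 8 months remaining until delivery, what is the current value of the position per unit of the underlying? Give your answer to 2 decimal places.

€2.87

Current fair forward for the remaining 8 months: F = S·e^(r·T), r = 0.0346
F = 305.36 · e^(0.0346 × 8/12) = 305.36 × 1.023335 = 312.4856
Value of long forward = (F − K)·e^(−rT) = (312.4856 − 315.42) · e^(−0.0346·8/12)
= -2.9344 × 0.977197 = -2.87
Short position value = −(long value) = €2.87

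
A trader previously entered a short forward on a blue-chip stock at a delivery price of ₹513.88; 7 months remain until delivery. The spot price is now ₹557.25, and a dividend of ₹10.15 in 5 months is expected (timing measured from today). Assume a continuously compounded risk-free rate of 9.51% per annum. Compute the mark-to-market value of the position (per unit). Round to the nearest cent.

-₹61.35

PV(remaining dividends) I = 10.15·e^(−0.0951·5/12) = 9.7557
Current forward F = (S − I)·e^(rT) = (557.25 − 9.7557)·e^(0.0951·7/12) = 547.4943 × 1.057043 = 578.7250
Value (long) = (F − K)·e^(−rT) = (578.7250 − 513.88) × 0.946036 = 61.3457
Short position value = −(long value) = -₹61.35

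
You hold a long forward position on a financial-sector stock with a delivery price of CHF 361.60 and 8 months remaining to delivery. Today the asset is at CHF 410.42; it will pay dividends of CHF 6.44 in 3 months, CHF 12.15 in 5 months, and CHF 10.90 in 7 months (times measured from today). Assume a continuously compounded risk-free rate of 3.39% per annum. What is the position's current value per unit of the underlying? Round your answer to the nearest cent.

PV(remaining dividends) I = 6.44·e^(−0.0339·3/12) + 12.15·e^(−0.0339·5/12) + 10.90·e^(−0.0339·7/12) = 29.0518
Current forward F = (S − I)·e^(rT) = (410.42 − 29.0518)·e^(0.0339·8/12) = 381.3682 × 1.022857 = 390.0851
Value (long) = (F − K)·e^(−rT) = (390.0851 − 361.60) × 0.977653 = 27.8485
Value = CHF 27.85

CHF 27.85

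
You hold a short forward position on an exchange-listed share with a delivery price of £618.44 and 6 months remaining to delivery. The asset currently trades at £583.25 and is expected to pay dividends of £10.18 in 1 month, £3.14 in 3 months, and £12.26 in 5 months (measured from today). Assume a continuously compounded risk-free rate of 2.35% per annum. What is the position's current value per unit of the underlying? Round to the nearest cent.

£53.39

PV(remaining dividends) I = 10.18·e^(−0.0235·1/12) + 3.14·e^(−0.0235·3/12) + 12.26·e^(−0.0235·5/12) = 25.4222
Current forward F = (S − I)·e^(rT) = (583.25 − 25.4222)·e^(0.0235·6/12) = 557.8278 × 1.011819 = 564.4208
Value (long) = (F − K)·e^(−rT) = (564.4208 − 618.44) × 0.988319 = -53.3882
Short position value = −(long value) = £53.39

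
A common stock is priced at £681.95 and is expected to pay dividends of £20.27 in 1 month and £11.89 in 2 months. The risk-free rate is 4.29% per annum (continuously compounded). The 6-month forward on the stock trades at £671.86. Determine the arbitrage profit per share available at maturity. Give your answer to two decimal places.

PV(dividends) I = 20.27·e^(−0.0429·1/12) + 11.89·e^(−0.0429·2/12) = 32.0030
Fair forward F* = (S − I)·e^(rT) = (681.95 − 32.0030)·e^0.021450 = 649.9470 × 1.021682 = 664.0392
Market £671.86 > fair 664.0392: forward overpriced → cash-and-carry (borrow at r, buy the stock and collect the dividends, short the forward).
Profit at T = |F_mkt − F*| = |671.86 − 664.0392| = £7.82 per share

£7.82 per share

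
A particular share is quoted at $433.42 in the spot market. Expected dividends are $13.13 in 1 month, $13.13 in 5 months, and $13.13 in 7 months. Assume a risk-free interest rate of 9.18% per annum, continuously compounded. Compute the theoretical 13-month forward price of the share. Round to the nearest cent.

$436.64

PV(dividends) I = 13.13·e^(−0.0918·1/12) + 13.13·e^(−0.0918·5/12) + 13.13·e^(−0.0918·7/12)
I = 13.0299 + 12.6373 + 12.4454 = 38.1126
F = (S − I)·e^(rT) = (433.42 − 38.1126) · e^(0.0918·13/12)
= 395.3074 · e^0.099450 = 395.3074 × 1.104563 = $436.64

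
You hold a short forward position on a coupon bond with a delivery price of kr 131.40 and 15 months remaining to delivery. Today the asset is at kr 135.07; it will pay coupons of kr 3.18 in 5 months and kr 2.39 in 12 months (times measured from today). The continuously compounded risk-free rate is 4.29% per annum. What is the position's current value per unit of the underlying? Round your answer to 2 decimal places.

-kr 5.12

PV(remaining coupons) I = 3.18·e^(−0.0429·5/12) + 2.39·e^(−0.0429·12/12) = 5.4133
Current forward F = (S − I)·e^(rT) = (135.07 − 5.4133)·e^(0.0429·15/12) = 129.6567 × 1.055089 = 136.7994
Value (long) = (F − K)·e^(−rT) = (136.7994 − 131.40) × 0.947787 = 5.1175
Short position value = −(long value) = -kr 5.12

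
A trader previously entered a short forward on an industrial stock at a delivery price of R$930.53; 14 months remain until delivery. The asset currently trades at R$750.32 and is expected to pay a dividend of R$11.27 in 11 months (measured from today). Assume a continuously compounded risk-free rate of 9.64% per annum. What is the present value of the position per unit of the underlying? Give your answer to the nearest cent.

R$91.54

PV(remaining dividends) I = 11.27·e^(−0.0964·11/12) = 10.3168
Current forward F = (S − I)·e^(rT) = (750.32 − 10.3168)·e^(0.0964·14/12) = 740.0032 × 1.119035 = 828.0895
Value (long) = (F − K)·e^(−rT) = (828.0895 − 930.53) × 0.893627 = -91.5436
Short position value = −(long value) = R$91.54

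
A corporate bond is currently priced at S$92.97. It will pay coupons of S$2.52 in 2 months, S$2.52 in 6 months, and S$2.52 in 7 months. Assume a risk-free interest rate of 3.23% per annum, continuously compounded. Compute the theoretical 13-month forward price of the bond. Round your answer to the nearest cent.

S$88.56

PV(coupons) I = 2.52·e^(−0.0323·2/12) + 2.52·e^(−0.0323·6/12) + 2.52·e^(−0.0323·7/12)
I = 2.5065 + 2.4796 + 2.4730 = 7.4591
F = (S − I)·e^(rT) = (92.97 − 7.4591) · e^(0.0323·13/12)
= 85.5109 · e^0.034992 = 85.5109 × 1.035611 = S$88.56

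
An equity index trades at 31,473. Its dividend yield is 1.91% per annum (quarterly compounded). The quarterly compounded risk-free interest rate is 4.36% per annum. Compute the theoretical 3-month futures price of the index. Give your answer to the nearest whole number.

F = S · (1+r/4)^(4T) / (1+q/4)^(4T)
= 31473 × 1.010900 / 1.004775 = 31473 × 1.006096
F = 31,665

31,665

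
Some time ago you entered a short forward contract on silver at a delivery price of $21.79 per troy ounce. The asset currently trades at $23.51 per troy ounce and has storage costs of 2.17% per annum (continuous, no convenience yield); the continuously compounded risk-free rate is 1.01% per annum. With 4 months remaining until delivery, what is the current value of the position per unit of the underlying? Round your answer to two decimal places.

Current fair forward for the remaining 4 months: F = S·e^((r + u)·T), (r + u) = 0.0101 + 0.0217 = 0.0318
F = 23.51 · e^(0.0318 × 4/12) = 23.51 × 1.010656 = 23.7605
Value of long forward = (F − K)·e^(−rT) = (23.7605 − 21.79) · e^(−0.0101·4/12)
= 1.9705 × 0.996639 = 1.96
Short position value = −(long value) = -$1.96

-$1.96 per troy ounce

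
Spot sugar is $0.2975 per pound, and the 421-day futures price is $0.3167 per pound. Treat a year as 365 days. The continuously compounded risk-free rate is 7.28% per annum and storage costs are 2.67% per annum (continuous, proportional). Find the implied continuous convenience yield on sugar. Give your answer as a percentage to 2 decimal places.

F = S·e^((r+u−y)T) ⇒ (r+u−y) = ln(F/S)/T
ln(0.3167/0.2975) = 0.062541; /T ⇒ 0.054222
y = r + u − ln(F/S)/T = 0.0728 + 0.0267 − 0.054222 = 0.045278
y = 4.53%

4.53%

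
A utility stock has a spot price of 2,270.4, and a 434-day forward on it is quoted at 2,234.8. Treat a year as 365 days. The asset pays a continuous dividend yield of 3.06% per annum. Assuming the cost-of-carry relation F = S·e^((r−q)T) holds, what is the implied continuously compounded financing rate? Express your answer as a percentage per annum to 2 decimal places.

1.73%

From F = S·e^((r−q)T): (r − q) = ln(F/S)/T
ln(2234.8/2270.4) = ln(0.984320) = -0.015804
(r − q) = -0.015804 / (434/365) = -0.013291
r = ln(F/S)/T + q = -0.013291 + 0.0306 = 0.017309
r = 1.73%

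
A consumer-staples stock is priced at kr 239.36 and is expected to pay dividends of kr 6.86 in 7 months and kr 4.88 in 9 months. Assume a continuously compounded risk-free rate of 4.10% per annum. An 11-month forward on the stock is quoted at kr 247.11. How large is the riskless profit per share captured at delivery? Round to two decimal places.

PV(dividends) I = 6.86·e^(−0.0410·7/12) + 4.88·e^(−0.0410·9/12) = 11.4301
Fair forward F* = (S − I)·e^(rT) = (239.36 − 11.4301)·e^0.037583 = 227.9299 × 1.038298 = 236.6592
Market kr 247.11 > fair 236.6592: forward overpriced → cash-and-carry (borrow at r, buy the stock and collect the dividends, short the forward).
Profit at T = |F_mkt − F*| = |247.11 − 236.6592| = kr 10.45 per share

kr 10.45 per share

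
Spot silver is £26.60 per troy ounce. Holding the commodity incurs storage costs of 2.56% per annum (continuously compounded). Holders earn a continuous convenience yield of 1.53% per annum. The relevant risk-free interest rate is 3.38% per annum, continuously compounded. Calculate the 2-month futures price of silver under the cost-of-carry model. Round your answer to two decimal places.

£26.80 per troy ounce

Net carry = r + u − y = 0.0338 + 0.0256 − 0.0153 = 0.0441
F = S·e^((r+u−y)T) = 26.60 · e^(0.0441 × 2/12) = 26.60 · e^0.007350
= 26.60 × 1.007377 = £26.80 per troy ounce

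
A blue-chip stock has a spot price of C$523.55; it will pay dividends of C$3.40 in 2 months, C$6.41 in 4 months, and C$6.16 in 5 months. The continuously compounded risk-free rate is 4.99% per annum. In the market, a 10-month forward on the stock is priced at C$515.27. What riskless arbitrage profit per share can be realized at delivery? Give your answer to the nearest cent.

C$14.13 per share

PV(dividends) I = 3.40·e^(−0.0499·2/12) + 6.41·e^(−0.0499·4/12) + 6.16·e^(−0.0499·5/12) = 15.7093
Fair forward F* = (S − I)·e^(rT) = (523.55 − 15.7093)·e^0.041583 = 507.8407 × 1.042460 = 529.4036
Market C$515.27 < fair 529.4036: forward underpriced → reverse cash-and-carry (short the stock, invest proceeds at r, pay the dividends, go long the forward).
Profit at T = |F_mkt − F*| = |515.27 − 529.4036| = C$14.13 per share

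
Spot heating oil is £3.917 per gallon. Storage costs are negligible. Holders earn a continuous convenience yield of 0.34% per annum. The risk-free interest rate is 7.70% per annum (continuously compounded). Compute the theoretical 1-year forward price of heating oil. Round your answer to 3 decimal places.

Net carry = r + u − y = 0.0770 + 0.0000 − 0.0034 = 0.0736
F = S·e^((r+u−y)T) = 3.917 · e^(0.0736 × 1) = 3.917 · e^0.073600
= 3.917 × 1.076376 = £4.216 per gallon

£4.216 per gallon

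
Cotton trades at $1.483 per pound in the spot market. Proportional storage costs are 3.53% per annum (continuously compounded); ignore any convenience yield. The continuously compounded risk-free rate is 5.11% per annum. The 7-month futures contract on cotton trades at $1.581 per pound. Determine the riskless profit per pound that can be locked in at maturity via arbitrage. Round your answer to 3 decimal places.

$0.021 per pound

Fair futures: F* = S·e^(carry·T), with carry = (r + u) = 0.0511 + 0.0353 = 0.0864
F* = 1.483 · e^(0.0864 × 7/12) = 1.483 · e^0.050400 = 1.483 × 1.051692 = $1.5597
Market $1.581 > fair $1.5597: forward overpriced → cash-and-carry (buy spot, short the forward).
At maturity, profit = |F_mkt − F*| = |1.581 − 1.5597| = $0.021 per pound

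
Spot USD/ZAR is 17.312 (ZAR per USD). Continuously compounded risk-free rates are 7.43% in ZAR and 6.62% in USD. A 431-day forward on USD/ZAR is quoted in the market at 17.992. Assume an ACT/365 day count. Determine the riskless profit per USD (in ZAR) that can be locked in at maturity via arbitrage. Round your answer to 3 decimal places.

Fair forward: F* = S·e^(carry·T), with carry = (r_ZAR − r_USD) = 0.0743 − 0.0662 = 0.0081
F* = 17.312 · e^(0.0081 × 431/365) = 17.312 · e^0.009565 = 17.312 × 1.009611 = 17.4784
Market 17.992 > fair 17.4784: forward overpriced → cash-and-carry (buy spot, short the forward).
At maturity, profit = |F_mkt − F*| = |17.992 − 17.4784| = 0.514 per USD (in ZAR)

0.514 per USD (in ZAR)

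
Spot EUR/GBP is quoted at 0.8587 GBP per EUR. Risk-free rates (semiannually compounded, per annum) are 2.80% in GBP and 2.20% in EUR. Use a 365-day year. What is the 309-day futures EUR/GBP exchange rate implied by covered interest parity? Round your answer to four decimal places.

0.8630

By covered interest parity, F = S · (1+r_GBP/2)^(2T) / (1+r_EUR/2)^(2T)
= 0.8587 × 1.023819 / 1.018696 = 0.8587 × 1.005029
F = 0.8630 GBP per EUR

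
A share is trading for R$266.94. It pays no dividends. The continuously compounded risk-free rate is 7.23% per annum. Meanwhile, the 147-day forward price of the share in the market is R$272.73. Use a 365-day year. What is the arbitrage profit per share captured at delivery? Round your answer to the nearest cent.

Fair forward: F* = S·e^(carry·T), with carry = r = 0.0723
F* = 266.94 · e^(0.0723 × 147/365) = 266.94 · e^0.029118 = 266.94 × 1.029546 = R$274.8270
Market R$272.73 < fair R$274.8270: forward underpriced → reverse cash-and-carry (short spot, go long the forward).
At maturity, profit = |F_mkt − F*| = |272.73 − 274.8270| = R$2.10 per share

R$2.10 per share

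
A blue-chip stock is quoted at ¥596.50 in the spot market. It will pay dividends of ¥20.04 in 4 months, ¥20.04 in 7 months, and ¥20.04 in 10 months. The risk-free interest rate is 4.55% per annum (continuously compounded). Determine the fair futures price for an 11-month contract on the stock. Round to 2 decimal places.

¥560.86

PV(dividends) I = 20.04·e^(−0.0455·4/12) + 20.04·e^(−0.0455·7/12) + 20.04·e^(−0.0455·10/12)
I = 19.7384 + 19.5151 + 19.2944 = 58.5479
F = (S − I)·e^(rT) = (596.50 − 58.5479) · e^(0.0455·11/12)
= 537.9521 · e^0.041708 = 537.9521 × 1.042590 = ¥560.86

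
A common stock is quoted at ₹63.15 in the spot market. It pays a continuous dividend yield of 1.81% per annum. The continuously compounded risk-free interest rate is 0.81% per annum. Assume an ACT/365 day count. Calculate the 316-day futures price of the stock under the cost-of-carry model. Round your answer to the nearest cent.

F = S·e^((r − q)T) = 63.15 · e^((0.0081 − 0.0181) × 316/365)
= 63.15 · e^-0.008658 = 63.15 × 0.991379
F = ₹62.61

₹62.61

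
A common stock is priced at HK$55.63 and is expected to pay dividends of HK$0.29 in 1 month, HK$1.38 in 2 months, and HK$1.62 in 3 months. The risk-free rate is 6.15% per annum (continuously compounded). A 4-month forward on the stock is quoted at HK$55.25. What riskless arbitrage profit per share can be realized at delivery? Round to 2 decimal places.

PV(dividends) I = 0.29·e^(−0.0615·1/12) + 1.38·e^(−0.0615·2/12) + 1.62·e^(−0.0615·3/12) = 3.2497
Fair forward F* = (S − I)·e^(rT) = (55.63 − 3.2497)·e^0.020500 = 52.3803 × 1.020712 = 53.4652
Market HK$55.25 > fair 53.4652: forward overpriced → cash-and-carry (borrow at r, buy the stock and collect the dividends, short the forward).
Profit at T = |F_mkt − F*| = |55.25 − 53.4652| = HK$1.78 per share

HK$1.78 per share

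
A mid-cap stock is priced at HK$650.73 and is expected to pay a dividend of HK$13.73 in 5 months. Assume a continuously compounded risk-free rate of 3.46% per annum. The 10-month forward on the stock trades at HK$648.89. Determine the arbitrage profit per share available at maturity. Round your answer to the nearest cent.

PV(dividends) I = 13.73·e^(−0.0346·5/12) = 13.5335
Fair forward F* = (S − I)·e^(rT) = (650.73 − 13.5335)·e^0.028833 = 637.1965 × 1.029253 = 655.8364
Market HK$648.89 < fair 655.8364: forward underpriced → reverse cash-and-carry (short the stock, invest proceeds at r, pay the dividends, go long the forward).
Profit at T = |F_mkt − F*| = |648.89 − 655.8364| = HK$6.95 per share

HK$6.95 per share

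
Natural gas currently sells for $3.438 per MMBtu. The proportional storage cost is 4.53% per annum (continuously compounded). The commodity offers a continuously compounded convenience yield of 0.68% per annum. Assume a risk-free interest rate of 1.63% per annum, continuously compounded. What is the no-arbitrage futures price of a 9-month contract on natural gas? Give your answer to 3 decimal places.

$3.582 per MMBtu

Net carry = r + u − y = 0.0163 + 0.0453 − 0.0068 = 0.0548
F = S·e^((r+u−y)T) = 3.438 · e^(0.0548 × 9/12) = 3.438 · e^0.041100
= 3.438 × 1.041956 = $3.582 per MMBtu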